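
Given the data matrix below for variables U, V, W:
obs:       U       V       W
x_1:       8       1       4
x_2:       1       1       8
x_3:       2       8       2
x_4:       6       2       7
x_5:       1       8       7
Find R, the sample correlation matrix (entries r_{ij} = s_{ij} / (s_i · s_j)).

Step 1 — column means:
  mean(U) = (8 + 1 + 2 + 6 + 1) / 5 = 18/5 = 3.6
  mean(V) = (1 + 1 + 8 + 2 + 8) / 5 = 20/5 = 4
  mean(W) = (4 + 8 + 2 + 7 + 7) / 5 = 28/5 = 5.6

Step 2 — sample variances and covariances s[i,j] = (1/(n-1)) · Σ_k (x_{k,i} - mean_i) · (x_{k,j} - mean_j), with n-1 = 4:
  s[U,U] = ((4.4)·(4.4) + (-2.6)·(-2.6) + (-1.6)·(-1.6) + (2.4)·(2.4) + (-2.6)·(-2.6)) / 4 = 41.2/4 = 10.3
  s[U,V] = ((4.4)·(-3) + (-2.6)·(-3) + (-1.6)·(4) + (2.4)·(-2) + (-2.6)·(4)) / 4 = -27/4 = -6.75
  s[U,W] = ((4.4)·(-1.6) + (-2.6)·(2.4) + (-1.6)·(-3.6) + (2.4)·(1.4) + (-2.6)·(1.4)) / 4 = -7.8/4 = -1.95
  s[V,V] = ((-3)·(-3) + (-3)·(-3) + (4)·(4) + (-2)·(-2) + (4)·(4)) / 4 = 54/4 = 13.5
  s[V,W] = ((-3)·(-1.6) + (-3)·(2.4) + (4)·(-3.6) + (-2)·(1.4) + (4)·(1.4)) / 4 = -14/4 = -3.5
  s[W,W] = ((-1.6)·(-1.6) + (2.4)·(2.4) + (-3.6)·(-3.6) + (1.4)·(1.4) + (1.4)·(1.4)) / 4 = 25.2/4 = 6.3
  Sample standard deviations s_i = √(s[i,i]):
  s(U) = √(10.3) = 3.2094
  s(V) = √(13.5) = 3.6742
  s(W) = √(6.3) = 2.51

Step 3 — r_{ij} = s_{ij} / (s_i · s_j):
  r[U,U] = 1 (diagonal).
  r[U,V] = -6.75 / (3.2094 · 3.6742) = -6.75 / 11.7919 = -0.5724
  r[U,W] = -1.95 / (3.2094 · 2.51) = -1.95 / 8.0554 = -0.2421
  r[V,V] = 1 (diagonal).
  r[V,W] = -3.5 / (3.6742 · 2.51) = -3.5 / 9.2223 = -0.3795
  r[W,W] = 1 (diagonal).

R is symmetric with unit diagonal. Assembling:

R = [[1, -0.5724, -0.2421],
 [-0.5724, 1, -0.3795],
 [-0.2421, -0.3795, 1]]


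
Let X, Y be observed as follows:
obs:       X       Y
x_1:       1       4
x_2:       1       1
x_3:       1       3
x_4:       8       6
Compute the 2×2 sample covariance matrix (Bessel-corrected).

Step 1 — column means:
  mean(X) = (1 + 1 + 1 + 8) / 4 = 11/4 = 2.75
  mean(Y) = (4 + 1 + 3 + 6) / 4 = 14/4 = 3.5

Step 2 — sample covariance S[i,j] = (1/(n-1)) · Σ_k (x_{k,i} - mean_i) · (x_{k,j} - mean_j), with n-1 = 3.
  S[X,X] = ((-1.75)·(-1.75) + (-1.75)·(-1.75) + (-1.75)·(-1.75) + (5.25)·(5.25)) / 3 = 36.75/3 = 12.25
  S[X,Y] = ((-1.75)·(0.5) + (-1.75)·(-2.5) + (-1.75)·(-0.5) + (5.25)·(2.5)) / 3 = 17.5/3 = 5.8333
  S[Y,Y] = ((0.5)·(0.5) + (-2.5)·(-2.5) + (-0.5)·(-0.5) + (2.5)·(2.5)) / 3 = 13/3 = 4.3333

S is symmetric (S[j,i] = S[i,j]). Assembling:

S = [[12.25, 5.8333],
 [5.8333, 4.3333]]


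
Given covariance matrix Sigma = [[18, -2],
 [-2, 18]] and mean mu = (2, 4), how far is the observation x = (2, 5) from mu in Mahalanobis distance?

Step 1 — centre the observation: (x - mu) = (0, 1).

Step 2 — invert Sigma. det(Sigma) = 18·18 - (-2)² = 320.
  Sigma^{-1} = (1/det) · [[d, -b], [-b, a]] = [[0.0562, 0.0062],
 [0.0062, 0.0562]].

Step 3 — form the quadratic (x - mu)^T · Sigma^{-1} · (x - mu):
  Sigma^{-1} · (x - mu) = (0.0062, 0.0562).
  (x - mu)^T · [Sigma^{-1} · (x - mu)] = (0)·(0.0062) + (1)·(0.0562) = 0.0562.

Step 4 — take square root: d = √(0.0562) ≈ 0.2372.

d(x, mu) = √(0.0562) ≈ 0.2372


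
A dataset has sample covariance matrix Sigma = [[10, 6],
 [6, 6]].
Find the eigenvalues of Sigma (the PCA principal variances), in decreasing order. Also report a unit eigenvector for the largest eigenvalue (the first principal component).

Step 1 — characteristic polynomial of 2×2 Sigma:
  det(Sigma - λI) = λ² - trace · λ + det = 0.
  trace = 10 + 6 = 16, det = 10·6 - (6)² = 24.
Step 2 — discriminant:
  Δ = trace² - 4·det = 256 - 96 = 160.
Step 3 — eigenvalues:
  λ = (trace ± √Δ)/2 = (16 ± 12.6491)/2,
  λ_1 = 14.3246,  λ_2 = 1.6754.

Step 4 — unit eigenvector for λ_1: solve (Sigma - λ_1 I)v = 0. First row:
  (10 - 14.3246)·v_x + (6)·v_y = 0, i.e. (-4.3246)·v_x + (6)·v_y = 0,
  so v ∝ (b, λ_1 - a) = (6, 4.3246) = u.
  ||u|| = √((6)² + (4.3246)²) = √(54.7018) ≈ 7.3961,
  v_1 = u/||u|| ≈ (0.8112, 0.5847) (||v_1|| = 1).

λ_1 = 14.3246,  λ_2 = 1.6754;  v_1 ≈ (0.8112, 0.5847)


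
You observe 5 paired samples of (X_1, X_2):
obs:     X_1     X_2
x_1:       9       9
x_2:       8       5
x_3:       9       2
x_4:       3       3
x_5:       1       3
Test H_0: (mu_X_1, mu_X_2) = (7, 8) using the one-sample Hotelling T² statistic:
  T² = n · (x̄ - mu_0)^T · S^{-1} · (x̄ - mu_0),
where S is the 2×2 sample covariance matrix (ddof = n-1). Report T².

Step 1 — sample mean vector:
  mean(X_1) = (9 + 8 + 9 + 3 + 1) / 5 = 30/5 = 6
  mean(X_2) = (9 + 5 + 2 + 3 + 3) / 5 = 22/5 = 4.4
  x̄ = (6, 4.4),  deviation x̄ - mu_0 = (6, 4.4) - (7, 8) = (-1, -3.6).

Step 2 — sample covariance matrix, S[i,j] = (1/(n-1)) · Σ_k (x_{k,i} - mean_i) · (x_{k,j} - mean_j), divisor n-1 = 4:
  S[X_1,X_1] = ((3)·(3) + (2)·(2) + (3)·(3) + (-3)·(-3) + (-5)·(-5)) / 4 = 56/4 = 14
  S[X_1,X_2] = ((3)·(4.6) + (2)·(0.6) + (3)·(-2.4) + (-3)·(-1.4) + (-5)·(-1.4)) / 4 = 19/4 = 4.75
  S[X_2,X_2] = ((4.6)·(4.6) + (0.6)·(0.6) + (-2.4)·(-2.4) + (-1.4)·(-1.4) + (-1.4)·(-1.4)) / 4 = 31.2/4 = 7.8
  S = [[14, 4.75],
 [4.75, 7.8]].

Step 3 — invert S. det(S) = 14·7.8 - (4.75)² = 86.6375.
  S^{-1} = (1/det) · [[d, -b], [-b, a]] = [[0.09, -0.0548],
 [-0.0548, 0.1616]].

Step 4 — quadratic form (x̄ - mu_0)^T · S^{-1} · (x̄ - mu_0):
  S^{-1} · (x̄ - mu_0) = (0.1073, -0.5269),
  (x̄ - mu_0)^T · [...] = (-1)·(0.1073) + (-3.6)·(-0.5269) = 1.7895.

Step 5 — scale by n: T² = 5 · 1.7895 = 8.9476.

T² ≈ 8.9476


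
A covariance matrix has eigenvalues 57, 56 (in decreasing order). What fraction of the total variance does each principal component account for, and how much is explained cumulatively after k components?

Step 1 — total variance = trace(Sigma) = Σ λ_i = 57 + 56 = 113.

Step 2 — fraction explained by component i = λ_i / Σ λ:
  PC1: 57/113 = 0.5044
  PC2: 56/113 = 0.4956

Step 3 — cumulative fraction after k components = (λ_1 + ... + λ_k) / Σ λ:
  k = 1: 57/113 = 0.5044
  k = 2: (57 + 56)/113 = 113/113 = 1

Summary (fraction, with percent):

explained: PC1 0.5044 (50.44%), PC2 0.4956 (49.56%);  cumulative: 0.5044, 1


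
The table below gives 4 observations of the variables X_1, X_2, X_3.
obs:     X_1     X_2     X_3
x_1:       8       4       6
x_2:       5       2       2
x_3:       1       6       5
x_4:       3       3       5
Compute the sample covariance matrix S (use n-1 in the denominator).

Step 1 — column means:
  mean(X_1) = (8 + 5 + 1 + 3) / 4 = 17/4 = 4.25
  mean(X_2) = (4 + 2 + 6 + 3) / 4 = 15/4 = 3.75
  mean(X_3) = (6 + 2 + 5 + 5) / 4 = 18/4 = 4.5

Step 2 — sample covariance S[i,j] = (1/(n-1)) · Σ_k (x_{k,i} - mean_i) · (x_{k,j} - mean_j), with n-1 = 3.
  S[X_1,X_1] = ((3.75)·(3.75) + (0.75)·(0.75) + (-3.25)·(-3.25) + (-1.25)·(-1.25)) / 3 = 26.75/3 = 8.9167
  S[X_1,X_2] = ((3.75)·(0.25) + (0.75)·(-1.75) + (-3.25)·(2.25) + (-1.25)·(-0.75)) / 3 = -6.75/3 = -2.25
  S[X_1,X_3] = ((3.75)·(1.5) + (0.75)·(-2.5) + (-3.25)·(0.5) + (-1.25)·(0.5)) / 3 = 1.5/3 = 0.5
  S[X_2,X_2] = ((0.25)·(0.25) + (-1.75)·(-1.75) + (2.25)·(2.25) + (-0.75)·(-0.75)) / 3 = 8.75/3 = 2.9167
  S[X_2,X_3] = ((0.25)·(1.5) + (-1.75)·(-2.5) + (2.25)·(0.5) + (-0.75)·(0.5)) / 3 = 5.5/3 = 1.8333
  S[X_3,X_3] = ((1.5)·(1.5) + (-2.5)·(-2.5) + (0.5)·(0.5) + (0.5)·(0.5)) / 3 = 9/3 = 3

S is symmetric (S[j,i] = S[i,j]). Assembling:

S = [[8.9167, -2.25, 0.5],
 [-2.25, 2.9167, 1.8333],
 [0.5, 1.8333, 3]]


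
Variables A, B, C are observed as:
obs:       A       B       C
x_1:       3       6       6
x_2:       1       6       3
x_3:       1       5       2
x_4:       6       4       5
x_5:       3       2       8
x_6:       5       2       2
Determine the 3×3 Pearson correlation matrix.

Step 1 — column means:
  mean(A) = (3 + 1 + 1 + 6 + 3 + 5) / 6 = 19/6 = 3.1667
  mean(B) = (6 + 6 + 5 + 4 + 2 + 2) / 6 = 25/6 = 4.1667
  mean(C) = (6 + 3 + 2 + 5 + 8 + 2) / 6 = 26/6 = 4.3333

Step 2 — sample variances and covariances s[i,j] = (1/(n-1)) · Σ_k (x_{k,i} - mean_i) · (x_{k,j} - mean_j), with n-1 = 5:
  s[A,A] = ((-0.1667)·(-0.1667) + (-2.1667)·(-2.1667) + (-2.1667)·(-2.1667) + (2.8333)·(2.8333) + (-0.1667)·(-0.1667) + (1.8333)·(1.8333)) / 5 = 20.8333/5 = 4.1667
  s[A,B] = ((-0.1667)·(1.8333) + (-2.1667)·(1.8333) + (-2.1667)·(0.8333) + (2.8333)·(-0.1667) + (-0.1667)·(-2.1667) + (1.8333)·(-2.1667)) / 5 = -10.1667/5 = -2.0333
  s[A,C] = ((-0.1667)·(1.6667) + (-2.1667)·(-1.3333) + (-2.1667)·(-2.3333) + (2.8333)·(0.6667) + (-0.1667)·(3.6667) + (1.8333)·(-2.3333)) / 5 = 4.6667/5 = 0.9333
  s[B,B] = ((1.8333)·(1.8333) + (1.8333)·(1.8333) + (0.8333)·(0.8333) + (-0.1667)·(-0.1667) + (-2.1667)·(-2.1667) + (-2.1667)·(-2.1667)) / 5 = 16.8333/5 = 3.3667
  s[B,C] = ((1.8333)·(1.6667) + (1.8333)·(-1.3333) + (0.8333)·(-2.3333) + (-0.1667)·(0.6667) + (-2.1667)·(3.6667) + (-2.1667)·(-2.3333)) / 5 = -4.3333/5 = -0.8667
  s[C,C] = ((1.6667)·(1.6667) + (-1.3333)·(-1.3333) + (-2.3333)·(-2.3333) + (0.6667)·(0.6667) + (3.6667)·(3.6667) + (-2.3333)·(-2.3333)) / 5 = 29.3333/5 = 5.8667
  Sample standard deviations s_i = √(s[i,i]):
  s(A) = √(4.1667) = 2.0412
  s(B) = √(3.3667) = 1.8348
  s(C) = √(5.8667) = 2.4221

Step 3 — r_{ij} = s_{ij} / (s_i · s_j):
  r[A,A] = 1 (diagonal).
  r[A,B] = -2.0333 / (2.0412 · 1.8348) = -2.0333 / 3.7454 = -0.5429
  r[A,C] = 0.9333 / (2.0412 · 2.4221) = 0.9333 / 4.9441 = 0.1888
  r[B,B] = 1 (diagonal).
  r[B,C] = -0.8667 / (1.8348 · 2.4221) = -0.8667 / 4.4442 = -0.195
  r[C,C] = 1 (diagonal).

R is symmetric with unit diagonal. Assembling:

R = [[1, -0.5429, 0.1888],
 [-0.5429, 1, -0.195],
 [0.1888, -0.195, 1]]


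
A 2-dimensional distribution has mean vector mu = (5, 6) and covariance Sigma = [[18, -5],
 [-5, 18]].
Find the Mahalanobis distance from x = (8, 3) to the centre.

Step 1 — centre the observation: (x - mu) = (3, -3).

Step 2 — invert Sigma. det(Sigma) = 18·18 - (-5)² = 299.
  Sigma^{-1} = (1/det) · [[d, -b], [-b, a]] = [[0.0602, 0.0167],
 [0.0167, 0.0602]].

Step 3 — form the quadratic (x - mu)^T · Sigma^{-1} · (x - mu):
  Sigma^{-1} · (x - mu) = (0.1304, -0.1304).
  (x - mu)^T · [Sigma^{-1} · (x - mu)] = (3)·(0.1304) + (-3)·(-0.1304) = 0.7826.

Step 4 — take square root: d = √(0.7826) ≈ 0.8847.

d(x, mu) = √(0.7826) ≈ 0.8847


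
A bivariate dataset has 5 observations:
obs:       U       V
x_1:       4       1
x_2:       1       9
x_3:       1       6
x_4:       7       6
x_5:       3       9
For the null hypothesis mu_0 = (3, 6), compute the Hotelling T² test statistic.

Step 1 — sample mean vector:
  mean(U) = (4 + 1 + 1 + 7 + 3) / 5 = 16/5 = 3.2
  mean(V) = (1 + 9 + 6 + 6 + 9) / 5 = 31/5 = 6.2
  x̄ = (3.2, 6.2),  deviation x̄ - mu_0 = (3.2, 6.2) - (3, 6) = (0.2, 0.2).

Step 2 — sample covariance matrix, S[i,j] = (1/(n-1)) · Σ_k (x_{k,i} - mean_i) · (x_{k,j} - mean_j), divisor n-1 = 4:
  S[U,U] = ((0.8)·(0.8) + (-2.2)·(-2.2) + (-2.2)·(-2.2) + (3.8)·(3.8) + (-0.2)·(-0.2)) / 4 = 24.8/4 = 6.2
  S[U,V] = ((0.8)·(-5.2) + (-2.2)·(2.8) + (-2.2)·(-0.2) + (3.8)·(-0.2) + (-0.2)·(2.8)) / 4 = -11.2/4 = -2.8
  S[V,V] = ((-5.2)·(-5.2) + (2.8)·(2.8) + (-0.2)·(-0.2) + (-0.2)·(-0.2) + (2.8)·(2.8)) / 4 = 42.8/4 = 10.7
  S = [[6.2, -2.8],
 [-2.8, 10.7]].

Step 3 — invert S. det(S) = 6.2·10.7 - (-2.8)² = 58.5.
  S^{-1} = (1/det) · [[d, -b], [-b, a]] = [[0.1829, 0.0479],
 [0.0479, 0.106]].

Step 4 — quadratic form (x̄ - mu_0)^T · S^{-1} · (x̄ - mu_0):
  S^{-1} · (x̄ - mu_0) = (0.0462, 0.0308),
  (x̄ - mu_0)^T · [...] = (0.2)·(0.0462) + (0.2)·(0.0308) = 0.0154.

Step 5 — scale by n: T² = 5 · 0.0154 = 0.0769.

T² ≈ 0.0769


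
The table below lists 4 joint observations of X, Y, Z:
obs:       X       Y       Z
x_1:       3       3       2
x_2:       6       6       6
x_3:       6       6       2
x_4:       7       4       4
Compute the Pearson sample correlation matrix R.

Step 1 — column means:
  mean(X) = (3 + 6 + 6 + 7) / 4 = 22/4 = 5.5
  mean(Y) = (3 + 6 + 6 + 4) / 4 = 19/4 = 4.75
  mean(Z) = (2 + 6 + 2 + 4) / 4 = 14/4 = 3.5

Step 2 — sample variances and covariances s[i,j] = (1/(n-1)) · Σ_k (x_{k,i} - mean_i) · (x_{k,j} - mean_j), with n-1 = 3:
  s[X,X] = ((-2.5)·(-2.5) + (0.5)·(0.5) + (0.5)·(0.5) + (1.5)·(1.5)) / 3 = 9/3 = 3
  s[X,Y] = ((-2.5)·(-1.75) + (0.5)·(1.25) + (0.5)·(1.25) + (1.5)·(-0.75)) / 3 = 4.5/3 = 1.5
  s[X,Z] = ((-2.5)·(-1.5) + (0.5)·(2.5) + (0.5)·(-1.5) + (1.5)·(0.5)) / 3 = 5/3 = 1.6667
  s[Y,Y] = ((-1.75)·(-1.75) + (1.25)·(1.25) + (1.25)·(1.25) + (-0.75)·(-0.75)) / 3 = 6.75/3 = 2.25
  s[Y,Z] = ((-1.75)·(-1.5) + (1.25)·(2.5) + (1.25)·(-1.5) + (-0.75)·(0.5)) / 3 = 3.5/3 = 1.1667
  s[Z,Z] = ((-1.5)·(-1.5) + (2.5)·(2.5) + (-1.5)·(-1.5) + (0.5)·(0.5)) / 3 = 11/3 = 3.6667
  Sample standard deviations s_i = √(s[i,i]):
  s(X) = √(3) = 1.7321
  s(Y) = √(2.25) = 1.5
  s(Z) = √(3.6667) = 1.9149

Step 3 — r_{ij} = s_{ij} / (s_i · s_j):
  r[X,X] = 1 (diagonal).
  r[X,Y] = 1.5 / (1.7321 · 1.5) = 1.5 / 2.5981 = 0.5774
  r[X,Z] = 1.6667 / (1.7321 · 1.9149) = 1.6667 / 3.3166 = 0.5025
  r[Y,Y] = 1 (diagonal).
  r[Y,Z] = 1.1667 / (1.5 · 1.9149) = 1.1667 / 2.8723 = 0.4062
  r[Z,Z] = 1 (diagonal).

R is symmetric with unit diagonal. Assembling:

R = [[1, 0.5774, 0.5025],
 [0.5774, 1, 0.4062],
 [0.5025, 0.4062, 1]]


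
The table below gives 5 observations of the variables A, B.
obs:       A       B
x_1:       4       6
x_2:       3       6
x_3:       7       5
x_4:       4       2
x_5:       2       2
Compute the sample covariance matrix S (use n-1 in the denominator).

Step 1 — column means:
  mean(A) = (4 + 3 + 7 + 4 + 2) / 5 = 20/5 = 4
  mean(B) = (6 + 6 + 5 + 2 + 2) / 5 = 21/5 = 4.2

Step 2 — sample covariance S[i,j] = (1/(n-1)) · Σ_k (x_{k,i} - mean_i) · (x_{k,j} - mean_j), with n-1 = 4.
  S[A,A] = ((0)·(0) + (-1)·(-1) + (3)·(3) + (0)·(0) + (-2)·(-2)) / 4 = 14/4 = 3.5
  S[A,B] = ((0)·(1.8) + (-1)·(1.8) + (3)·(0.8) + (0)·(-2.2) + (-2)·(-2.2)) / 4 = 5/4 = 1.25
  S[B,B] = ((1.8)·(1.8) + (1.8)·(1.8) + (0.8)·(0.8) + (-2.2)·(-2.2) + (-2.2)·(-2.2)) / 4 = 16.8/4 = 4.2

S is symmetric (S[j,i] = S[i,j]). Assembling:

S = [[3.5, 1.25],
 [1.25, 4.2]]


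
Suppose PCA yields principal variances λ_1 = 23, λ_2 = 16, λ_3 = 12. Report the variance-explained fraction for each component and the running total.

Step 1 — total variance = trace(Sigma) = Σ λ_i = 23 + 16 + 12 = 51.

Step 2 — fraction explained by component i = λ_i / Σ λ:
  PC1: 23/51 = 0.451
  PC2: 16/51 = 0.3137
  PC3: 12/51 = 0.2353

Step 3 — cumulative fraction after k components = (λ_1 + ... + λ_k) / Σ λ:
  k = 1: 23/51 = 0.451
  k = 2: (23 + 16)/51 = 39/51 = 0.7647
  k = 3: (23 + 16 + 12)/51 = 51/51 = 1

Summary (fraction, with percent):

explained: PC1 0.451 (45.1%), PC2 0.3137 (31.37%), PC3 0.2353 (23.53%);  cumulative: 0.451, 0.7647, 1


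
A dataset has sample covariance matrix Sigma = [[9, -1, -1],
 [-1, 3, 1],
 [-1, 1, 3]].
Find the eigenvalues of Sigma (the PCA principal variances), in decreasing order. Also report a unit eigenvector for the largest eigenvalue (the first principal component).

Step 1 — characteristic polynomial p(λ) = det(λI - Sigma) = λ³ - tr·λ² + c_1·λ - det, where tr = trace, c_1 = sum of the principal 2×2 minors, det = det(Sigma):
  tr = 9 + 3 + 3 = 15,
  c_1 = (9·3 - (-1)²) + (9·3 - (-1)²) + (3·3 - (1)²) = 26 + 26 + 8 = 60,
  det = 9·(3·3 - (1)²) - (-1)·((-1)·3 - (1)·(-1)) + (-1)·((-1)·(1) - 3·(-1)) = 9·(8) - (-1)·(-2) + (-1)·(2) = 68.
  So p(λ) = λ³ - 15λ² + 60λ - 68.
Step 2 — look for an integer root (rational root theorem: any rational root is an integer divisor of 68). Testing λ = 2:
  p(2) = 8 - 60 + 120 - 68 = 0  ✓
  Dividing out (λ - 2): p(λ) = (λ - 2)(λ² - 13λ + 34).
Step 3 — remaining eigenvalues from the quadratic λ² - 13λ + 34 = 0:
  Δ = 13² - 4·34 = 169 - 136 = 33,  λ = (13 ± √33)/2 = (13 ± 5.7446)/2 ≈ 9.3723 or 3.6277.
  Sorted: λ_1 = 9.3723,  λ_2 = 3.6277,  λ_3 = 2  (check: sum = 15 = tr ✓).

Step 4 — unit eigenvector for λ_1 ≈ 9.3723: v spans the null space of (Sigma - λ_1 I), whose rows are
  r_1 = (-0.3723, -1, -1),  r_2 = (-1, -6.3723, 1),  r_3 = (-1, 1, -6.3723).
  v is orthogonal to every row, so take v ∝ r_1 × r_2 = ((-1)·(1) - (-1)·(-6.3723), (-1)·(-1) - (-0.3723)·(1), (-0.3723)·(-6.3723) - (-1)·(-1)) ≈ (-7.3723, 1.3723, 1.3723).
  Rescale (multiply by -1 so the first nonzero entry is positive): u = (7.3723, -1.3723, -1.3723).
  ||u|| = √((7.3723)² + (-1.3723)² + (-1.3723)²) = √(58.1168) ≈ 7.6234,  v_1 = u/||u|| ≈ (0.9671, -0.18, -0.18) (||v_1|| = 1).

λ_1 = 9.3723,  λ_2 = 3.6277,  λ_3 = 2;  v_1 ≈ (0.9671, -0.18, -0.18)


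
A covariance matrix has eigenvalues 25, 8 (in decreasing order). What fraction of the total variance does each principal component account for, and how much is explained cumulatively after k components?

Step 1 — total variance = trace(Sigma) = Σ λ_i = 25 + 8 = 33.

Step 2 — fraction explained by component i = λ_i / Σ λ:
  PC1: 25/33 = 0.7576
  PC2: 8/33 = 0.2424

Step 3 — cumulative fraction after k components = (λ_1 + ... + λ_k) / Σ λ:
  k = 1: 25/33 = 0.7576
  k = 2: (25 + 8)/33 = 33/33 = 1

Summary (fraction, with percent):

explained: PC1 0.7576 (75.76%), PC2 0.2424 (24.24%);  cumulative: 0.7576, 1


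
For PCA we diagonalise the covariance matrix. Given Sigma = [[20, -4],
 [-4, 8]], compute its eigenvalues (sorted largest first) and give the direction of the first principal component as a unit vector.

Step 1 — characteristic polynomial of 2×2 Sigma:
  det(Sigma - λI) = λ² - trace · λ + det = 0.
  trace = 20 + 8 = 28, det = 20·8 - (-4)² = 144.
Step 2 — discriminant:
  Δ = trace² - 4·det = 784 - 576 = 208.
Step 3 — eigenvalues:
  λ = (trace ± √Δ)/2 = (28 ± 14.4222)/2,
  λ_1 = 21.2111,  λ_2 = 6.7889.

Step 4 — unit eigenvector for λ_1: solve (Sigma - λ_1 I)v = 0. First row:
  (20 - 21.2111)·v_x + (-4)·v_y = 0, i.e. (-1.2111)·v_x + (-4)·v_y = 0,
  so v ∝ (b, λ_1 - a) = (-4, 1.2111); multiply by -1 so the first entry is positive: u = (4, -1.2111).
  ||u|| = √((4)² + (-1.2111)²) = √(17.4668) ≈ 4.1793,
  v_1 = u/||u|| ≈ (0.9571, -0.2898) (||v_1|| = 1).

λ_1 = 21.2111,  λ_2 = 6.7889;  v_1 ≈ (0.9571, -0.2898)


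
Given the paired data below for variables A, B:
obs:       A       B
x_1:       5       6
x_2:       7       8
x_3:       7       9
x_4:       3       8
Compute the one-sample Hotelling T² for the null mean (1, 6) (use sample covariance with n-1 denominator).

Step 1 — sample mean vector:
  mean(A) = (5 + 7 + 7 + 3) / 4 = 22/4 = 5.5
  mean(B) = (6 + 8 + 9 + 8) / 4 = 31/4 = 7.75
  x̄ = (5.5, 7.75),  deviation x̄ - mu_0 = (5.5, 7.75) - (1, 6) = (4.5, 1.75).

Step 2 — sample covariance matrix, S[i,j] = (1/(n-1)) · Σ_k (x_{k,i} - mean_i) · (x_{k,j} - mean_j), divisor n-1 = 3:
  S[A,A] = ((-0.5)·(-0.5) + (1.5)·(1.5) + (1.5)·(1.5) + (-2.5)·(-2.5)) / 3 = 11/3 = 3.6667
  S[A,B] = ((-0.5)·(-1.75) + (1.5)·(0.25) + (1.5)·(1.25) + (-2.5)·(0.25)) / 3 = 2.5/3 = 0.8333
  S[B,B] = ((-1.75)·(-1.75) + (0.25)·(0.25) + (1.25)·(1.25) + (0.25)·(0.25)) / 3 = 4.75/3 = 1.5833
  S = [[3.6667, 0.8333],
 [0.8333, 1.5833]].

Step 3 — invert S. det(S) = 3.6667·1.5833 - (0.8333)² = 5.1111.
  S^{-1} = (1/det) · [[d, -b], [-b, a]] = [[0.3098, -0.163],
 [-0.163, 0.7174]].

Step 4 — quadratic form (x̄ - mu_0)^T · S^{-1} · (x̄ - mu_0):
  S^{-1} · (x̄ - mu_0) = (1.1087, 0.5217),
  (x̄ - mu_0)^T · [...] = (4.5)·(1.1087) + (1.75)·(0.5217) = 5.9022.

Step 5 — scale by n: T² = 4 · 5.9022 = 23.6087.

T² ≈ 23.6087


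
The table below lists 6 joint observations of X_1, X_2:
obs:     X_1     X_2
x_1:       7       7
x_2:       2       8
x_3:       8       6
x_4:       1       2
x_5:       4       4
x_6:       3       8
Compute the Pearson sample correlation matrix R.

Step 1 — column means:
  mean(X_1) = (7 + 2 + 8 + 1 + 4 + 3) / 6 = 25/6 = 4.1667
  mean(X_2) = (7 + 8 + 6 + 2 + 4 + 8) / 6 = 35/6 = 5.8333

Step 2 — sample variances and covariances s[i,j] = (1/(n-1)) · Σ_k (x_{k,i} - mean_i) · (x_{k,j} - mean_j), with n-1 = 5:
  s[X_1,X_1] = ((2.8333)·(2.8333) + (-2.1667)·(-2.1667) + (3.8333)·(3.8333) + (-3.1667)·(-3.1667) + (-0.1667)·(-0.1667) + (-1.1667)·(-1.1667)) / 5 = 38.8333/5 = 7.7667
  s[X_1,X_2] = ((2.8333)·(1.1667) + (-2.1667)·(2.1667) + (3.8333)·(0.1667) + (-3.1667)·(-3.8333) + (-0.1667)·(-1.8333) + (-1.1667)·(2.1667)) / 5 = 9.1667/5 = 1.8333
  s[X_2,X_2] = ((1.1667)·(1.1667) + (2.1667)·(2.1667) + (0.1667)·(0.1667) + (-3.8333)·(-3.8333) + (-1.8333)·(-1.8333) + (2.1667)·(2.1667)) / 5 = 28.8333/5 = 5.7667
  Sample standard deviations s_i = √(s[i,i]):
  s(X_1) = √(7.7667) = 2.7869
  s(X_2) = √(5.7667) = 2.4014

Step 3 — r_{ij} = s_{ij} / (s_i · s_j):
  r[X_1,X_1] = 1 (diagonal).
  r[X_1,X_2] = 1.8333 / (2.7869 · 2.4014) = 1.8333 / 6.6924 = 0.2739
  r[X_2,X_2] = 1 (diagonal).

R is symmetric with unit diagonal. Assembling:

R = [[1, 0.2739],
 [0.2739, 1]]


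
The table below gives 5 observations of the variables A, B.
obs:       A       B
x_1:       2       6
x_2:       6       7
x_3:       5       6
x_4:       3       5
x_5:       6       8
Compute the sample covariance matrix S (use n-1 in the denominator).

Step 1 — column means:
  mean(A) = (2 + 6 + 5 + 3 + 6) / 5 = 22/5 = 4.4
  mean(B) = (6 + 7 + 6 + 5 + 8) / 5 = 32/5 = 6.4

Step 2 — sample covariance S[i,j] = (1/(n-1)) · Σ_k (x_{k,i} - mean_i) · (x_{k,j} - mean_j), with n-1 = 4.
  S[A,A] = ((-2.4)·(-2.4) + (1.6)·(1.6) + (0.6)·(0.6) + (-1.4)·(-1.4) + (1.6)·(1.6)) / 4 = 13.2/4 = 3.3
  S[A,B] = ((-2.4)·(-0.4) + (1.6)·(0.6) + (0.6)·(-0.4) + (-1.4)·(-1.4) + (1.6)·(1.6)) / 4 = 6.2/4 = 1.55
  S[B,B] = ((-0.4)·(-0.4) + (0.6)·(0.6) + (-0.4)·(-0.4) + (-1.4)·(-1.4) + (1.6)·(1.6)) / 4 = 5.2/4 = 1.3

S is symmetric (S[j,i] = S[i,j]). Assembling:

S = [[3.3, 1.55],
 [1.55, 1.3]]


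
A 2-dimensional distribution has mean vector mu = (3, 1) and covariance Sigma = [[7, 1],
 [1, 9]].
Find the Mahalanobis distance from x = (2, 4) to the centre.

Step 1 — centre the observation: (x - mu) = (-1, 3).

Step 2 — invert Sigma. det(Sigma) = 7·9 - (1)² = 62.
  Sigma^{-1} = (1/det) · [[d, -b], [-b, a]] = [[0.1452, -0.0161],
 [-0.0161, 0.1129]].

Step 3 — form the quadratic (x - mu)^T · Sigma^{-1} · (x - mu):
  Sigma^{-1} · (x - mu) = (-0.1935, 0.3548).
  (x - mu)^T · [Sigma^{-1} · (x - mu)] = (-1)·(-0.1935) + (3)·(0.3548) = 1.2581.

Step 4 — take square root: d = √(1.2581) ≈ 1.1216.

d(x, mu) = √(1.2581) ≈ 1.1216


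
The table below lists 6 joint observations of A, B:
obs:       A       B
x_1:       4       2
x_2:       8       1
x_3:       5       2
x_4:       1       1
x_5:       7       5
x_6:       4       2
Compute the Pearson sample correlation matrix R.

Step 1 — column means:
  mean(A) = (4 + 8 + 5 + 1 + 7 + 4) / 6 = 29/6 = 4.8333
  mean(B) = (2 + 1 + 2 + 1 + 5 + 2) / 6 = 13/6 = 2.1667

Step 2 — sample variances and covariances s[i,j] = (1/(n-1)) · Σ_k (x_{k,i} - mean_i) · (x_{k,j} - mean_j), with n-1 = 5:
  s[A,A] = ((-0.8333)·(-0.8333) + (3.1667)·(3.1667) + (0.1667)·(0.1667) + (-3.8333)·(-3.8333) + (2.1667)·(2.1667) + (-0.8333)·(-0.8333)) / 5 = 30.8333/5 = 6.1667
  s[A,B] = ((-0.8333)·(-0.1667) + (3.1667)·(-1.1667) + (0.1667)·(-0.1667) + (-3.8333)·(-1.1667) + (2.1667)·(2.8333) + (-0.8333)·(-0.1667)) / 5 = 7.1667/5 = 1.4333
  s[B,B] = ((-0.1667)·(-0.1667) + (-1.1667)·(-1.1667) + (-0.1667)·(-0.1667) + (-1.1667)·(-1.1667) + (2.8333)·(2.8333) + (-0.1667)·(-0.1667)) / 5 = 10.8333/5 = 2.1667
  Sample standard deviations s_i = √(s[i,i]):
  s(A) = √(6.1667) = 2.4833
  s(B) = √(2.1667) = 1.472

Step 3 — r_{ij} = s_{ij} / (s_i · s_j):
  r[A,A] = 1 (diagonal).
  r[A,B] = 1.4333 / (2.4833 · 1.472) = 1.4333 / 3.6553 = 0.3921
  r[B,B] = 1 (diagonal).

R is symmetric with unit diagonal. Assembling:

R = [[1, 0.3921],
 [0.3921, 1]]


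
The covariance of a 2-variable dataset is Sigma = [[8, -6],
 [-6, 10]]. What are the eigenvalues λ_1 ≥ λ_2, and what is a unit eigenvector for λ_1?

Step 1 — characteristic polynomial of 2×2 Sigma:
  det(Sigma - λI) = λ² - trace · λ + det = 0.
  trace = 8 + 10 = 18, det = 8·10 - (-6)² = 44.
Step 2 — discriminant:
  Δ = trace² - 4·det = 324 - 176 = 148.
Step 3 — eigenvalues:
  λ = (trace ± √Δ)/2 = (18 ± 12.1655)/2,
  λ_1 = 15.0828,  λ_2 = 2.9172.

Step 4 — unit eigenvector for λ_1: solve (Sigma - λ_1 I)v = 0. First row:
  (8 - 15.0828)·v_x + (-6)·v_y = 0, i.e. (-7.0828)·v_x + (-6)·v_y = 0,
  so v ∝ (b, λ_1 - a) = (-6, 7.0828); multiply by -1 so the first entry is positive: u = (6, -7.0828).
  ||u|| = √((6)² + (-7.0828)²) = √(86.1655) ≈ 9.2825,
  v_1 = u/||u|| ≈ (0.6464, -0.763) (||v_1|| = 1).

λ_1 = 15.0828,  λ_2 = 2.9172;  v_1 ≈ (0.6464, -0.763)


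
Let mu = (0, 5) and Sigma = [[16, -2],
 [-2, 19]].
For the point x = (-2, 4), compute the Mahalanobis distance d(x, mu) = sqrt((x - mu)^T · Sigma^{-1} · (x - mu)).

Step 1 — centre the observation: (x - mu) = (-2, -1).

Step 2 — invert Sigma. det(Sigma) = 16·19 - (-2)² = 300.
  Sigma^{-1} = (1/det) · [[d, -b], [-b, a]] = [[0.0633, 0.0067],
 [0.0067, 0.0533]].

Step 3 — form the quadratic (x - mu)^T · Sigma^{-1} · (x - mu):
  Sigma^{-1} · (x - mu) = (-0.1333, -0.0667).
  (x - mu)^T · [Sigma^{-1} · (x - mu)] = (-2)·(-0.1333) + (-1)·(-0.0667) = 0.3333.

Step 4 — take square root: d = √(0.3333) ≈ 0.5774.

d(x, mu) = √(0.3333) ≈ 0.5774


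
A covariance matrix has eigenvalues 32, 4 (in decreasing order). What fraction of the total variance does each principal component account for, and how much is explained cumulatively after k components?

Step 1 — total variance = trace(Sigma) = Σ λ_i = 32 + 4 = 36.

Step 2 — fraction explained by component i = λ_i / Σ λ:
  PC1: 32/36 = 0.8889
  PC2: 4/36 = 0.1111

Step 3 — cumulative fraction after k components = (λ_1 + ... + λ_k) / Σ λ:
  k = 1: 32/36 = 0.8889
  k = 2: (32 + 4)/36 = 36/36 = 1

Summary (fraction, with percent):

explained: PC1 0.8889 (88.89%), PC2 0.1111 (11.11%);  cumulative: 0.8889, 1


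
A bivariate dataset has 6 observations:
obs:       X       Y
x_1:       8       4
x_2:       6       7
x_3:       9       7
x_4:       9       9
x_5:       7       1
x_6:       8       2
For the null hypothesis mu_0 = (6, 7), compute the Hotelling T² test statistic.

Step 1 — sample mean vector:
  mean(X) = (8 + 6 + 9 + 9 + 7 + 8) / 6 = 47/6 = 7.8333
  mean(Y) = (4 + 7 + 7 + 9 + 1 + 2) / 6 = 30/6 = 5
  x̄ = (7.8333, 5),  deviation x̄ - mu_0 = (7.8333, 5) - (6, 7) = (1.8333, -2).

Step 2 — sample covariance matrix, S[i,j] = (1/(n-1)) · Σ_k (x_{k,i} - mean_i) · (x_{k,j} - mean_j), divisor n-1 = 5:
  S[X,X] = ((0.1667)·(0.1667) + (-1.8333)·(-1.8333) + (1.1667)·(1.1667) + (1.1667)·(1.1667) + (-0.8333)·(-0.8333) + (0.1667)·(0.1667)) / 5 = 6.8333/5 = 1.3667
  S[X,Y] = ((0.1667)·(-1) + (-1.8333)·(2) + (1.1667)·(2) + (1.1667)·(4) + (-0.8333)·(-4) + (0.1667)·(-3)) / 5 = 6/5 = 1.2
  S[Y,Y] = ((-1)·(-1) + (2)·(2) + (2)·(2) + (4)·(4) + (-4)·(-4) + (-3)·(-3)) / 5 = 50/5 = 10
  S = [[1.3667, 1.2],
 [1.2, 10]].

Step 3 — invert S. det(S) = 1.3667·10 - (1.2)² = 12.2267.
  S^{-1} = (1/det) · [[d, -b], [-b, a]] = [[0.8179, -0.0981],
 [-0.0981, 0.1118]].

Step 4 — quadratic form (x̄ - mu_0)^T · S^{-1} · (x̄ - mu_0):
  S^{-1} · (x̄ - mu_0) = (1.6957, -0.4035),
  (x̄ - mu_0)^T · [...] = (1.8333)·(1.6957) + (-2)·(-0.4035) = 3.9158.

Step 5 — scale by n: T² = 6 · 3.9158 = 23.4951.

T² ≈ 23.4951


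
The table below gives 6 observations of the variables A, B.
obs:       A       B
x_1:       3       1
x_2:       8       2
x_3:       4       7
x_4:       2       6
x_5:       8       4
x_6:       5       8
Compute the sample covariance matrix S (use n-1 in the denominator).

Step 1 — column means:
  mean(A) = (3 + 8 + 4 + 2 + 8 + 5) / 6 = 30/6 = 5
  mean(B) = (1 + 2 + 7 + 6 + 4 + 8) / 6 = 28/6 = 4.6667

Step 2 — sample covariance S[i,j] = (1/(n-1)) · Σ_k (x_{k,i} - mean_i) · (x_{k,j} - mean_j), with n-1 = 5.
  S[A,A] = ((-2)·(-2) + (3)·(3) + (-1)·(-1) + (-3)·(-3) + (3)·(3) + (0)·(0)) / 5 = 32/5 = 6.4
  S[A,B] = ((-2)·(-3.6667) + (3)·(-2.6667) + (-1)·(2.3333) + (-3)·(1.3333) + (3)·(-0.6667) + (0)·(3.3333)) / 5 = -9/5 = -1.8
  S[B,B] = ((-3.6667)·(-3.6667) + (-2.6667)·(-2.6667) + (2.3333)·(2.3333) + (1.3333)·(1.3333) + (-0.6667)·(-0.6667) + (3.3333)·(3.3333)) / 5 = 39.3333/5 = 7.8667

S is symmetric (S[j,i] = S[i,j]). Assembling:

S = [[6.4, -1.8],
 [-1.8, 7.8667]]


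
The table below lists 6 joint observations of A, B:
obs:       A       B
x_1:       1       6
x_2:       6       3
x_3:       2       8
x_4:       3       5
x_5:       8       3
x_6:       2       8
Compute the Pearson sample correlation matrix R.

Step 1 — column means:
  mean(A) = (1 + 6 + 2 + 3 + 8 + 2) / 6 = 22/6 = 3.6667
  mean(B) = (6 + 3 + 8 + 5 + 3 + 8) / 6 = 33/6 = 5.5

Step 2 — sample variances and covariances s[i,j] = (1/(n-1)) · Σ_k (x_{k,i} - mean_i) · (x_{k,j} - mean_j), with n-1 = 5:
  s[A,A] = ((-2.6667)·(-2.6667) + (2.3333)·(2.3333) + (-1.6667)·(-1.6667) + (-0.6667)·(-0.6667) + (4.3333)·(4.3333) + (-1.6667)·(-1.6667)) / 5 = 37.3333/5 = 7.4667
  s[A,B] = ((-2.6667)·(0.5) + (2.3333)·(-2.5) + (-1.6667)·(2.5) + (-0.6667)·(-0.5) + (4.3333)·(-2.5) + (-1.6667)·(2.5)) / 5 = -26/5 = -5.2
  s[B,B] = ((0.5)·(0.5) + (-2.5)·(-2.5) + (2.5)·(2.5) + (-0.5)·(-0.5) + (-2.5)·(-2.5) + (2.5)·(2.5)) / 5 = 25.5/5 = 5.1
  Sample standard deviations s_i = √(s[i,i]):
  s(A) = √(7.4667) = 2.7325
  s(B) = √(5.1) = 2.2583

Step 3 — r_{ij} = s_{ij} / (s_i · s_j):
  r[A,A] = 1 (diagonal).
  r[A,B] = -5.2 / (2.7325 · 2.2583) = -5.2 / 6.1709 = -0.8427
  r[B,B] = 1 (diagonal).

R is symmetric with unit diagonal. Assembling:

R = [[1, -0.8427],
 [-0.8427, 1]]


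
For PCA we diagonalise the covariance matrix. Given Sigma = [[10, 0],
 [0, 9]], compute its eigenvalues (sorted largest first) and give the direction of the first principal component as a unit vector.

Step 1 — characteristic polynomial of 2×2 Sigma:
  det(Sigma - λI) = λ² - trace · λ + det = 0.
  trace = 10 + 9 = 19, det = 10·9 - (0)² = 90.
Step 2 — discriminant:
  Δ = trace² - 4·det = 361 - 360 = 1.
Step 3 — eigenvalues:
  λ = (trace ± √Δ)/2 = (19 ± 1)/2,
  λ_1 = 10,  λ_2 = 9.

Step 4 — unit eigenvector for λ_1: Sigma is diagonal, so its eigenvectors are the coordinate axes. λ_1 = 10 is the diagonal entry on the first coordinate axis, hence
  v_1 = (1, 0) (||v_1|| = 1).

λ_1 = 10,  λ_2 = 9;  v_1 ≈ (1, 0)


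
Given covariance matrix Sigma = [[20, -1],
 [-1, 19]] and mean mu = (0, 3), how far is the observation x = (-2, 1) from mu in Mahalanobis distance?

Step 1 — centre the observation: (x - mu) = (-2, -2).

Step 2 — invert Sigma. det(Sigma) = 20·19 - (-1)² = 379.
  Sigma^{-1} = (1/det) · [[d, -b], [-b, a]] = [[0.0501, 0.0026],
 [0.0026, 0.0528]].

Step 3 — form the quadratic (x - mu)^T · Sigma^{-1} · (x - mu):
  Sigma^{-1} · (x - mu) = (-0.1055, -0.1108).
  (x - mu)^T · [Sigma^{-1} · (x - mu)] = (-2)·(-0.1055) + (-2)·(-0.1108) = 0.4327.

Step 4 — take square root: d = √(0.4327) ≈ 0.6578.

d(x, mu) = √(0.4327) ≈ 0.6578


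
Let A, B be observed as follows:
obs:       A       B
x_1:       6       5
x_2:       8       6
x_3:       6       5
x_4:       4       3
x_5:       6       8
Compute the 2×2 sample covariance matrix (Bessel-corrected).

Step 1 — column means:
  mean(A) = (6 + 8 + 6 + 4 + 6) / 5 = 30/5 = 6
  mean(B) = (5 + 6 + 5 + 3 + 8) / 5 = 27/5 = 5.4

Step 2 — sample covariance S[i,j] = (1/(n-1)) · Σ_k (x_{k,i} - mean_i) · (x_{k,j} - mean_j), with n-1 = 4.
  S[A,A] = ((0)·(0) + (2)·(2) + (0)·(0) + (-2)·(-2) + (0)·(0)) / 4 = 8/4 = 2
  S[A,B] = ((0)·(-0.4) + (2)·(0.6) + (0)·(-0.4) + (-2)·(-2.4) + (0)·(2.6)) / 4 = 6/4 = 1.5
  S[B,B] = ((-0.4)·(-0.4) + (0.6)·(0.6) + (-0.4)·(-0.4) + (-2.4)·(-2.4) + (2.6)·(2.6)) / 4 = 13.2/4 = 3.3

S is symmetric (S[j,i] = S[i,j]). Assembling:

S = [[2, 1.5],
 [1.5, 3.3]]


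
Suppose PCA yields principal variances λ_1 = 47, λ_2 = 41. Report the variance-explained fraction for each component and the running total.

Step 1 — total variance = trace(Sigma) = Σ λ_i = 47 + 41 = 88.

Step 2 — fraction explained by component i = λ_i / Σ λ:
  PC1: 47/88 = 0.5341
  PC2: 41/88 = 0.4659

Step 3 — cumulative fraction after k components = (λ_1 + ... + λ_k) / Σ λ:
  k = 1: 47/88 = 0.5341
  k = 2: (47 + 41)/88 = 88/88 = 1

Summary (fraction, with percent):

explained: PC1 0.5341 (53.41%), PC2 0.4659 (46.59%);  cumulative: 0.5341, 1


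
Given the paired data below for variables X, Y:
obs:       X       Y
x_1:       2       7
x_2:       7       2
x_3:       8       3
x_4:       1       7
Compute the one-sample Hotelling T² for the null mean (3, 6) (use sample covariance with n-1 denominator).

Step 1 — sample mean vector:
  mean(X) = (2 + 7 + 8 + 1) / 4 = 18/4 = 4.5
  mean(Y) = (7 + 2 + 3 + 7) / 4 = 19/4 = 4.75
  x̄ = (4.5, 4.75),  deviation x̄ - mu_0 = (4.5, 4.75) - (3, 6) = (1.5, -1.25).

Step 2 — sample covariance matrix, S[i,j] = (1/(n-1)) · Σ_k (x_{k,i} - mean_i) · (x_{k,j} - mean_j), divisor n-1 = 3:
  S[X,X] = ((-2.5)·(-2.5) + (2.5)·(2.5) + (3.5)·(3.5) + (-3.5)·(-3.5)) / 3 = 37/3 = 12.3333
  S[X,Y] = ((-2.5)·(2.25) + (2.5)·(-2.75) + (3.5)·(-1.75) + (-3.5)·(2.25)) / 3 = -26.5/3 = -8.8333
  S[Y,Y] = ((2.25)·(2.25) + (-2.75)·(-2.75) + (-1.75)·(-1.75) + (2.25)·(2.25)) / 3 = 20.75/3 = 6.9167
  S = [[12.3333, -8.8333],
 [-8.8333, 6.9167]].

Step 3 — invert S. det(S) = 12.3333·6.9167 - (-8.8333)² = 7.2778.
  S^{-1} = (1/det) · [[d, -b], [-b, a]] = [[0.9504, 1.2137],
 [1.2137, 1.6947]].

Step 4 — quadratic form (x̄ - mu_0)^T · S^{-1} · (x̄ - mu_0):
  S^{-1} · (x̄ - mu_0) = (-0.0916, -0.2977),
  (x̄ - mu_0)^T · [...] = (1.5)·(-0.0916) + (-1.25)·(-0.2977) = 0.2347.

Step 5 — scale by n: T² = 4 · 0.2347 = 0.9389.

T² ≈ 0.9389


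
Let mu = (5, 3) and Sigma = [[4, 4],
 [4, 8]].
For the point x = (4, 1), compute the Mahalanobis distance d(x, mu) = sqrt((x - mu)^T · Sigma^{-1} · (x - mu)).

Step 1 — centre the observation: (x - mu) = (-1, -2).

Step 2 — invert Sigma. det(Sigma) = 4·8 - (4)² = 16.
  Sigma^{-1} = (1/det) · [[d, -b], [-b, a]] = [[0.5, -0.25],
 [-0.25, 0.25]].

Step 3 — form the quadratic (x - mu)^T · Sigma^{-1} · (x - mu):
  Sigma^{-1} · (x - mu) = (0, -0.25).
  (x - mu)^T · [Sigma^{-1} · (x - mu)] = (-1)·(0) + (-2)·(-0.25) = 0.5.

Step 4 — take square root: d = √(0.5) ≈ 0.7071.

d(x, mu) = √(0.5) ≈ 0.7071


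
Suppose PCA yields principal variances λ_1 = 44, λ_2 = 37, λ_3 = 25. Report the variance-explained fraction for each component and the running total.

Step 1 — total variance = trace(Sigma) = Σ λ_i = 44 + 37 + 25 = 106.

Step 2 — fraction explained by component i = λ_i / Σ λ:
  PC1: 44/106 = 0.4151
  PC2: 37/106 = 0.3491
  PC3: 25/106 = 0.2358

Step 3 — cumulative fraction after k components = (λ_1 + ... + λ_k) / Σ λ:
  k = 1: 44/106 = 0.4151
  k = 2: (44 + 37)/106 = 81/106 = 0.7642
  k = 3: (44 + 37 + 25)/106 = 106/106 = 1

Summary (fraction, with percent):

explained: PC1 0.4151 (41.51%), PC2 0.3491 (34.91%), PC3 0.2358 (23.58%);  cumulative: 0.4151, 0.7642, 1


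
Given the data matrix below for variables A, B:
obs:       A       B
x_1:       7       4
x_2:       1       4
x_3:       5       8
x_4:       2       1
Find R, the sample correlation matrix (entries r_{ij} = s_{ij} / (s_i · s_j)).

Step 1 — column means:
  mean(A) = (7 + 1 + 5 + 2) / 4 = 15/4 = 3.75
  mean(B) = (4 + 4 + 8 + 1) / 4 = 17/4 = 4.25

Step 2 — sample variances and covariances s[i,j] = (1/(n-1)) · Σ_k (x_{k,i} - mean_i) · (x_{k,j} - mean_j), with n-1 = 3:
  s[A,A] = ((3.25)·(3.25) + (-2.75)·(-2.75) + (1.25)·(1.25) + (-1.75)·(-1.75)) / 3 = 22.75/3 = 7.5833
  s[A,B] = ((3.25)·(-0.25) + (-2.75)·(-0.25) + (1.25)·(3.75) + (-1.75)·(-3.25)) / 3 = 10.25/3 = 3.4167
  s[B,B] = ((-0.25)·(-0.25) + (-0.25)·(-0.25) + (3.75)·(3.75) + (-3.25)·(-3.25)) / 3 = 24.75/3 = 8.25
  Sample standard deviations s_i = √(s[i,i]):
  s(A) = √(7.5833) = 2.7538
  s(B) = √(8.25) = 2.8723

Step 3 — r_{ij} = s_{ij} / (s_i · s_j):
  r[A,A] = 1 (diagonal).
  r[A,B] = 3.4167 / (2.7538 · 2.8723) = 3.4167 / 7.9096 = 0.432
  r[B,B] = 1 (diagonal).

R is symmetric with unit diagonal. Assembling:

R = [[1, 0.432],
 [0.432, 1]]


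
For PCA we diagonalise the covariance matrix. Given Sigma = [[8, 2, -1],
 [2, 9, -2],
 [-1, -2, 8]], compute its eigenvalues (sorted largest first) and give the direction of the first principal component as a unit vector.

Step 1 — characteristic polynomial p(λ) = det(λI - Sigma) = λ³ - tr·λ² + c_1·λ - det, where tr = trace, c_1 = sum of the principal 2×2 minors, det = det(Sigma):
  tr = 8 + 9 + 8 = 25,
  c_1 = (8·9 - (2)²) + (8·8 - (-1)²) + (9·8 - (-2)²) = 68 + 63 + 68 = 199,
  det = 8·(9·8 - (-2)²) - (2)·((2)·8 - (-2)·(-1)) + (-1)·((2)·(-2) - 9·(-1)) = 8·(68) - (2)·(14) + (-1)·(5) = 511.
  So p(λ) = λ³ - 25λ² + 199λ - 511.
Step 2 — look for an integer root (rational root theorem: any rational root is an integer divisor of 511). Testing λ = 7:
  p(7) = 343 - 1225 + 1393 - 511 = 0  ✓
  Dividing out (λ - 7): p(λ) = (λ - 7)(λ² - 18λ + 73).
Step 3 — remaining eigenvalues from the quadratic λ² - 18λ + 73 = 0:
  Δ = 18² - 4·73 = 324 - 292 = 32,  λ = (18 ± √32)/2 = (18 ± 5.6569)/2 ≈ 11.8284 or 6.1716.
  Sorted: λ_1 = 11.8284,  λ_2 = 7,  λ_3 = 6.1716  (check: sum = 25 = tr ✓).

Step 4 — unit eigenvector for λ_1 ≈ 11.8284: v spans the null space of (Sigma - λ_1 I), whose rows are
  r_1 = (-3.8284, 2, -1),  r_2 = (2, -2.8284, -2),  r_3 = (-1, -2, -3.8284).
  v is orthogonal to every row, so take v ∝ r_1 × r_2 = ((2)·(-2) - (-1)·(-2.8284), (-1)·(2) - (-3.8284)·(-2), (-3.8284)·(-2.8284) - (2)·(2)) ≈ (-6.8284, -9.6569, 6.8284).
  Rescale (multiply by -1 so the first nonzero entry is positive): u = (6.8284, 9.6569, -6.8284).
  ||u|| = √((6.8284)² + (9.6569)² + (-6.8284)²) = √(186.5097) ≈ 13.6569,  v_1 = u/||u|| ≈ (0.5, 0.7071, -0.5) (||v_1|| = 1).

λ_1 = 11.8284,  λ_2 = 7,  λ_3 = 6.1716;  v_1 ≈ (0.5, 0.7071, -0.5)


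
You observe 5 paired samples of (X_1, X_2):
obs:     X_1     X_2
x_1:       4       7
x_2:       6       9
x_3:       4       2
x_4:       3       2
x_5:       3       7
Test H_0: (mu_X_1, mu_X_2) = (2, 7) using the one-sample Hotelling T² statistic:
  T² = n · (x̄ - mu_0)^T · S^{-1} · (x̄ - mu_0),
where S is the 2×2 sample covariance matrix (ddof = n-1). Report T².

Step 1 — sample mean vector:
  mean(X_1) = (4 + 6 + 4 + 3 + 3) / 5 = 20/5 = 4
  mean(X_2) = (7 + 9 + 2 + 2 + 7) / 5 = 27/5 = 5.4
  x̄ = (4, 5.4),  deviation x̄ - mu_0 = (4, 5.4) - (2, 7) = (2, -1.6).

Step 2 — sample covariance matrix, S[i,j] = (1/(n-1)) · Σ_k (x_{k,i} - mean_i) · (x_{k,j} - mean_j), divisor n-1 = 4:
  S[X_1,X_1] = ((0)·(0) + (2)·(2) + (0)·(0) + (-1)·(-1) + (-1)·(-1)) / 4 = 6/4 = 1.5
  S[X_1,X_2] = ((0)·(1.6) + (2)·(3.6) + (0)·(-3.4) + (-1)·(-3.4) + (-1)·(1.6)) / 4 = 9/4 = 2.25
  S[X_2,X_2] = ((1.6)·(1.6) + (3.6)·(3.6) + (-3.4)·(-3.4) + (-3.4)·(-3.4) + (1.6)·(1.6)) / 4 = 41.2/4 = 10.3
  S = [[1.5, 2.25],
 [2.25, 10.3]].

Step 3 — invert S. det(S) = 1.5·10.3 - (2.25)² = 10.3875.
  S^{-1} = (1/det) · [[d, -b], [-b, a]] = [[0.9916, -0.2166],
 [-0.2166, 0.1444]].

Step 4 — quadratic form (x̄ - mu_0)^T · S^{-1} · (x̄ - mu_0):
  S^{-1} · (x̄ - mu_0) = (2.3297, -0.6643),
  (x̄ - mu_0)^T · [...] = (2)·(2.3297) + (-1.6)·(-0.6643) = 5.7223.

Step 5 — scale by n: T² = 5 · 5.7223 = 28.6113.

T² ≈ 28.6113


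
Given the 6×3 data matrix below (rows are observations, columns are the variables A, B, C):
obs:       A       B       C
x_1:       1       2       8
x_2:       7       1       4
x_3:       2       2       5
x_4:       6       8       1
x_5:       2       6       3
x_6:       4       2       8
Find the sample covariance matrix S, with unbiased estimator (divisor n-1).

Step 1 — column means:
  mean(A) = (1 + 7 + 2 + 6 + 2 + 4) / 6 = 22/6 = 3.6667
  mean(B) = (2 + 1 + 2 + 8 + 6 + 2) / 6 = 21/6 = 3.5
  mean(C) = (8 + 4 + 5 + 1 + 3 + 8) / 6 = 29/6 = 4.8333

Step 2 — sample covariance S[i,j] = (1/(n-1)) · Σ_k (x_{k,i} - mean_i) · (x_{k,j} - mean_j), with n-1 = 5.
  S[A,A] = ((-2.6667)·(-2.6667) + (3.3333)·(3.3333) + (-1.6667)·(-1.6667) + (2.3333)·(2.3333) + (-1.6667)·(-1.6667) + (0.3333)·(0.3333)) / 5 = 29.3333/5 = 5.8667
  S[A,B] = ((-2.6667)·(-1.5) + (3.3333)·(-2.5) + (-1.6667)·(-1.5) + (2.3333)·(4.5) + (-1.6667)·(2.5) + (0.3333)·(-1.5)) / 5 = 4/5 = 0.8
  S[A,C] = ((-2.6667)·(3.1667) + (3.3333)·(-0.8333) + (-1.6667)·(0.1667) + (2.3333)·(-3.8333) + (-1.6667)·(-1.8333) + (0.3333)·(3.1667)) / 5 = -16.3333/5 = -3.2667
  S[B,B] = ((-1.5)·(-1.5) + (-2.5)·(-2.5) + (-1.5)·(-1.5) + (4.5)·(4.5) + (2.5)·(2.5) + (-1.5)·(-1.5)) / 5 = 39.5/5 = 7.9
  S[B,C] = ((-1.5)·(3.1667) + (-2.5)·(-0.8333) + (-1.5)·(0.1667) + (4.5)·(-3.8333) + (2.5)·(-1.8333) + (-1.5)·(3.1667)) / 5 = -29.5/5 = -5.9
  S[C,C] = ((3.1667)·(3.1667) + (-0.8333)·(-0.8333) + (0.1667)·(0.1667) + (-3.8333)·(-3.8333) + (-1.8333)·(-1.8333) + (3.1667)·(3.1667)) / 5 = 38.8333/5 = 7.7667

S is symmetric (S[j,i] = S[i,j]). Assembling:

S = [[5.8667, 0.8, -3.2667],
 [0.8, 7.9, -5.9],
 [-3.2667, -5.9, 7.7667]]
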